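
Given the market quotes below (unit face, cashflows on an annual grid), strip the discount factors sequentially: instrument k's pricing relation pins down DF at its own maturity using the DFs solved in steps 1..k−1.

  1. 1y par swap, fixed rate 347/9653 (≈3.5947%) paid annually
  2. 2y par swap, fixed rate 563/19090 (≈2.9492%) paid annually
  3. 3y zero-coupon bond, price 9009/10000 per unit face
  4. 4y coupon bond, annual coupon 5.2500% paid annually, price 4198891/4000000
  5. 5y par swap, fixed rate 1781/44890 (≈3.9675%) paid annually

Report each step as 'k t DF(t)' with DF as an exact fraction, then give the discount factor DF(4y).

1 1 9653/10000
2 2 9437/10000
3 3 9009/10000
4 4 2143/2500
5 5 8219/10000
DF(4y) = 2143/2500 ≈ 0.857200

step 1 [1y] swap r/1=347/9653: DF=(1 − 347/9653·(0))/(1+347/9653) = 9653/10000 ≈ 0.965300
step 2 [2y] swap r/1=563/19090: DF=(1 − 563/19090·(0.965300))/(1+563/19090) = 9437/10000 ≈ 0.943700
step 3 [3y] zero: DF = P = 9009/10000 ≈ 0.900900
step 4 [4y] bond c/1=21/400: DF=(4198891/4000000 − 21/400·(0.965300+0.943700+0.900900))/(1+21/400) = 2143/2500 ≈ 0.857200
step 5 [5y] swap r/1=1781/44890: DF=(1 − 1781/44890·(0.965300+0.943700+0.900900+0.857200))/(1+1781/44890) = 8219/10000 ≈ 0.821900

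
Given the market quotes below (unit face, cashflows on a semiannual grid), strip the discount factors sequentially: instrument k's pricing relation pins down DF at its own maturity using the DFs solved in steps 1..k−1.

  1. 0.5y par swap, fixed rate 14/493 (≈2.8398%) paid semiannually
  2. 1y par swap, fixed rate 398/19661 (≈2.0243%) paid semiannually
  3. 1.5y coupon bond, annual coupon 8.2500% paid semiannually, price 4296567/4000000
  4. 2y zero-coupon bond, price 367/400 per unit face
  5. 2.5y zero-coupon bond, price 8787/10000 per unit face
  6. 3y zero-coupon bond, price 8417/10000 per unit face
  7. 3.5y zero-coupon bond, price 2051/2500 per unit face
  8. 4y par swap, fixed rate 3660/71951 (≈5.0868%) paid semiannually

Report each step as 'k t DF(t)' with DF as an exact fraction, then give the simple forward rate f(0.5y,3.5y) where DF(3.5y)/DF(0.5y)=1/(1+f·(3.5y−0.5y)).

step 1 [0.5y] swap r/2=7/493: DF=(1 − 7/493·(0))/(1+7/493) = 493/500 ≈ 0.986000
step 2 [1y] swap r/2=199/19661: DF=(1 − 199/19661·(0.986000))/(1+199/19661) = 9801/10000 ≈ 0.980100
step 3 [1.5y] bond c/2=33/800: DF=(4296567/4000000 − 33/800·(0.986000+0.980100))/(1+33/800) = 9537/10000 ≈ 0.953700
step 4 [2y] zero: DF = P = 367/400 ≈ 0.917500
step 5 [2.5y] zero: DF = P = 8787/10000 ≈ 0.878700
step 6 [3y] zero: DF = P = 8417/10000 ≈ 0.841700
step 7 [3.5y] zero: DF = P = 2051/2500 ≈ 0.820400
step 8 [4y] swap r/2=1830/71951: DF=(1 − 1830/71951·(0.986000+0.980100+0.953700+0.917500+0.878700+0.841700+0.820400))/(1+1830/71951) = 817/1000 ≈ 0.817000

1 1/2 493/500
2 1 9801/10000
3 3/2 9537/10000
4 2 367/400
5 5/2 8787/10000
6 3 8417/10000
7 7/2 2051/2500
8 4 817/1000
f(0.5y,3.5y) = ((493/500)/(2051/2500) − 1)/(3) = 138/2051 ≈ 6.7284%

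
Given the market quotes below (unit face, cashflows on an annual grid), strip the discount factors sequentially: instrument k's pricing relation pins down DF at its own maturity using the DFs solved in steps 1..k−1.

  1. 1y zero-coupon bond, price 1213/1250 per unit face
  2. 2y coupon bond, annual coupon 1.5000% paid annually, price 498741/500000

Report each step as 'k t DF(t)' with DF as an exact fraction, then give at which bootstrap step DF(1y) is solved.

1 1 1213/1250
2 2 2421/2500
DF(1y) is solved at step 1

step 1 [1y] zero: DF = P = 1213/1250 ≈ 0.970400
step 2 [2y] bond c/1=3/200: DF=(498741/500000 − 3/200·(0.970400))/(1+3/200) = 2421/2500 ≈ 0.968400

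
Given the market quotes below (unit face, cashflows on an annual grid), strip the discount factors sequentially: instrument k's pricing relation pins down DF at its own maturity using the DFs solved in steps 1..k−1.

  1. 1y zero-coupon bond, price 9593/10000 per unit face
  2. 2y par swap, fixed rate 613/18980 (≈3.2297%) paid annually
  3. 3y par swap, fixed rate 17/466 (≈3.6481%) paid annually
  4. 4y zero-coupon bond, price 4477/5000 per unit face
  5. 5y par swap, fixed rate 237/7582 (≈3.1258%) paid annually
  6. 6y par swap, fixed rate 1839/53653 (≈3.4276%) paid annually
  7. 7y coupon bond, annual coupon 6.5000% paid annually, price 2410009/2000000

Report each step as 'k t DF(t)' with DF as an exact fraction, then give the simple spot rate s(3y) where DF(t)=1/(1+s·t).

step 1 [1y] zero: DF = P = 9593/10000 ≈ 0.959300
step 2 [2y] swap r/1=613/18980: DF=(1 − 613/18980·(0.959300))/(1+613/18980) = 9387/10000 ≈ 0.938700
step 3 [3y] swap r/1=17/466: DF=(1 − 17/466·(0.959300+0.938700))/(1+17/466) = 449/500 ≈ 0.898000
step 4 [4y] zero: DF = P = 4477/5000 ≈ 0.895400
step 5 [5y] swap r/1=237/7582: DF=(1 − 237/7582·(0.959300+0.938700+0.898000+0.895400))/(1+237/7582) = 4289/5000 ≈ 0.857800
step 6 [6y] swap r/1=1839/53653: DF=(1 − 1839/53653·(0.959300+0.938700+0.898000+0.895400+0.857800))/(1+1839/53653) = 8161/10000 ≈ 0.816100
step 7 [7y] bond c/1=13/200: DF=(2410009/2000000 − 13/200·(0.959300+0.938700+0.898000+0.895400+0.857800+0.816100))/(1+13/200) = 201/250 ≈ 0.804000

1 1 9593/10000
2 2 9387/10000
3 3 449/500
4 4 4477/5000
5 5 4289/5000
6 6 8161/10000
7 7 201/250
s(3y) = (1/(449/500) − 1)/(3) = 17/449 ≈ 3.7862%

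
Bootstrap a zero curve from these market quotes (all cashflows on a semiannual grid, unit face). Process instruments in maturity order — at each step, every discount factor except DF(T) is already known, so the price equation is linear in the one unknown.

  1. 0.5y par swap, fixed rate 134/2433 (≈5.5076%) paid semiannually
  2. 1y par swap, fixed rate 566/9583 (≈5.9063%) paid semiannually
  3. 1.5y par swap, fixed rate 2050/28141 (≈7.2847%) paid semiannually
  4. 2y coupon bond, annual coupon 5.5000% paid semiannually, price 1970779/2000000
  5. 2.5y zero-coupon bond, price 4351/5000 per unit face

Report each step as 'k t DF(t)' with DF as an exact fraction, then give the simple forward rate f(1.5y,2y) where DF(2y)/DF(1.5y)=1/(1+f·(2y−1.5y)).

step 1 [0.5y] swap r/2=67/2433: DF=(1 − 67/2433·(0))/(1+67/2433) = 2433/2500 ≈ 0.973200
step 2 [1y] swap r/2=283/9583: DF=(1 − 283/9583·(0.973200))/(1+283/9583) = 4717/5000 ≈ 0.943400
step 3 [1.5y] swap r/2=1025/28141: DF=(1 − 1025/28141·(0.973200+0.943400))/(1+1025/28141) = 359/400 ≈ 0.897500
step 4 [2y] bond c/2=11/400: DF=(1970779/2000000 − 11/400·(0.973200+0.943400+0.897500))/(1+11/400) = 8837/10000 ≈ 0.883700
step 5 [2.5y] zero: DF = P = 4351/5000 ≈ 0.870200

1 1/2 2433/2500
2 1 4717/5000
3 3/2 359/400
4 2 8837/10000
5 5/2 4351/5000
f(1.5y,2y) = ((359/400)/(8837/10000) − 1)/(1/2) = 276/8837 ≈ 3.1232%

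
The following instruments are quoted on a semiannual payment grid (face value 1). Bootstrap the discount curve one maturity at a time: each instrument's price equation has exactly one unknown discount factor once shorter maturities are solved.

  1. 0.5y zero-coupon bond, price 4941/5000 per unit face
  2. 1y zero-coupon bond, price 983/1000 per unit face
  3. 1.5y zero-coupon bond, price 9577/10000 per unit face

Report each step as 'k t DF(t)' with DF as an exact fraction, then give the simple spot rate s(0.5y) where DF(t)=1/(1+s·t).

1 1/2 4941/5000
2 1 983/1000
3 3/2 9577/10000
s(0.5y) = (1/(4941/5000) − 1)/(1/2) = 118/4941 ≈ 2.3882%

step 1 [0.5y] zero: DF = P = 4941/5000 ≈ 0.988200
step 2 [1y] zero: DF = P = 983/1000 ≈ 0.983000
step 3 [1.5y] zero: DF = P = 9577/10000 ≈ 0.957700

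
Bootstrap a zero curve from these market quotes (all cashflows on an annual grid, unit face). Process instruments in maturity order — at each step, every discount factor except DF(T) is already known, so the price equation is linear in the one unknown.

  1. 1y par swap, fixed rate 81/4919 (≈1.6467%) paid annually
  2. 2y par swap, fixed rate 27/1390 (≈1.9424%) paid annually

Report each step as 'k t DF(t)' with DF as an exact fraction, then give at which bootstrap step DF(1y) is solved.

1 1 4919/5000
2 2 4811/5000
DF(1y) is solved at step 1

step 1 [1y] swap r/1=81/4919: DF=(1 − 81/4919·(0))/(1+81/4919) = 4919/5000 ≈ 0.983800
step 2 [2y] swap r/1=27/1390: DF=(1 − 27/1390·(0.983800))/(1+27/1390) = 4811/5000 ≈ 0.962200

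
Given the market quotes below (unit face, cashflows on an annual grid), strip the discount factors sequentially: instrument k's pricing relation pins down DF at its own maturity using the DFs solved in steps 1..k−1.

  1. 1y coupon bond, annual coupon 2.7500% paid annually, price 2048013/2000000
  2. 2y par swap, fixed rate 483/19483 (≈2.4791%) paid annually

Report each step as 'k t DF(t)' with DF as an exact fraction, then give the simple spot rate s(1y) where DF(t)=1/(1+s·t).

1 1 4983/5000
2 2 9517/10000
s(1y) = (1/(4983/5000) − 1)/(1) = 17/4983 ≈ 0.3412%

step 1 [1y] bond c/1=11/400: DF=(2048013/2000000 − 11/400·(0))/(1+11/400) = 4983/5000 ≈ 0.996600
step 2 [2y] swap r/1=483/19483: DF=(1 − 483/19483·(0.996600))/(1+483/19483) = 9517/10000 ≈ 0.951700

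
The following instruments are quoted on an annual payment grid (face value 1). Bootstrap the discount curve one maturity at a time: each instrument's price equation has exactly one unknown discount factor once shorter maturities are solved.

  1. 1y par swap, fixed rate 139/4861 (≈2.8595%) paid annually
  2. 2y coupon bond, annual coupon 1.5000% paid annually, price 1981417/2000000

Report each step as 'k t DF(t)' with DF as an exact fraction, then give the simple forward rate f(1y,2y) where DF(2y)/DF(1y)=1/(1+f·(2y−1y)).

1 1 4861/5000
2 2 9617/10000
f(1y,2y) = ((4861/5000)/(9617/10000) − 1)/(1) = 105/9617 ≈ 1.0918%

step 1 [1y] swap r/1=139/4861: DF=(1 − 139/4861·(0))/(1+139/4861) = 4861/5000 ≈ 0.972200
step 2 [2y] bond c/1=3/200: DF=(1981417/2000000 − 3/200·(0.972200))/(1+3/200) = 9617/10000 ≈ 0.961700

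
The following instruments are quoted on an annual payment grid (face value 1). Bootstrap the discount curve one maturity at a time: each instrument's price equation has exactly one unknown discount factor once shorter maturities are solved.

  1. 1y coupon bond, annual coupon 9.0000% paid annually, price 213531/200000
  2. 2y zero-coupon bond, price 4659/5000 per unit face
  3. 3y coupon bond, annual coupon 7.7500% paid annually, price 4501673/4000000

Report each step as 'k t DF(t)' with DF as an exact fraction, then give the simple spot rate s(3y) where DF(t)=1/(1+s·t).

step 1 [1y] bond c/1=9/100: DF=(213531/200000 − 9/100·(0))/(1+9/100) = 1959/2000 ≈ 0.979500
step 2 [2y] zero: DF = P = 4659/5000 ≈ 0.931800
step 3 [3y] bond c/1=31/400: DF=(4501673/4000000 − 31/400·(0.979500+0.931800))/(1+31/400) = 907/1000 ≈ 0.907000

1 1 1959/2000
2 2 4659/5000
3 3 907/1000
s(3y) = (1/(907/1000) − 1)/(3) = 31/907 ≈ 3.4179%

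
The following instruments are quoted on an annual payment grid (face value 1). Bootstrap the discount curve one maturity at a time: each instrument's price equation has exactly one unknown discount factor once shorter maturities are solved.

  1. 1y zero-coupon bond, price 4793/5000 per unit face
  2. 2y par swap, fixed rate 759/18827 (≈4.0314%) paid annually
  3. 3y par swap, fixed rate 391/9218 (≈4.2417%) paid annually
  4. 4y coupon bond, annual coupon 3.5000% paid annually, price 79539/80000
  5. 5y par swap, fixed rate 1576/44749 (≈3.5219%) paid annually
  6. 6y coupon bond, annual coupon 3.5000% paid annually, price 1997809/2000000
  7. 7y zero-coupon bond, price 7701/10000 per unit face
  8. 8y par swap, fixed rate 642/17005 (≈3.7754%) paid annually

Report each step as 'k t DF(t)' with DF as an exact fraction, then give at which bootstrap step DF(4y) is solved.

1 1 4793/5000
2 2 9241/10000
3 3 8827/10000
4 4 8671/10000
5 5 1053/1250
6 6 4069/5000
7 7 7701/10000
8 8 929/1250
DF(4y) is solved at step 4

step 1 [1y] zero: DF = P = 4793/5000 ≈ 0.958600
step 2 [2y] swap r/1=759/18827: DF=(1 − 759/18827·(0.958600))/(1+759/18827) = 9241/10000 ≈ 0.924100
step 3 [3y] swap r/1=391/9218: DF=(1 − 391/9218·(0.958600+0.924100))/(1+391/9218) = 8827/10000 ≈ 0.882700
step 4 [4y] bond c/1=7/200: DF=(79539/80000 − 7/200·(0.958600+0.924100+0.882700))/(1+7/200) = 8671/10000 ≈ 0.867100
step 5 [5y] swap r/1=1576/44749: DF=(1 − 1576/44749·(0.958600+0.924100+0.882700+0.867100))/(1+1576/44749) = 1053/1250 ≈ 0.842400
step 6 [6y] bond c/1=7/200: DF=(1997809/2000000 − 7/200·(0.958600+0.924100+0.882700+0.867100+0.842400))/(1+7/200) = 4069/5000 ≈ 0.813800
step 7 [7y] zero: DF = P = 7701/10000 ≈ 0.770100
step 8 [8y] swap r/1=642/17005: DF=(1 − 642/17005·(0.958600+0.924100+0.882700+0.867100+0.842400+0.813800+0.770100))/(1+642/17005) = 929/1250 ≈ 0.743200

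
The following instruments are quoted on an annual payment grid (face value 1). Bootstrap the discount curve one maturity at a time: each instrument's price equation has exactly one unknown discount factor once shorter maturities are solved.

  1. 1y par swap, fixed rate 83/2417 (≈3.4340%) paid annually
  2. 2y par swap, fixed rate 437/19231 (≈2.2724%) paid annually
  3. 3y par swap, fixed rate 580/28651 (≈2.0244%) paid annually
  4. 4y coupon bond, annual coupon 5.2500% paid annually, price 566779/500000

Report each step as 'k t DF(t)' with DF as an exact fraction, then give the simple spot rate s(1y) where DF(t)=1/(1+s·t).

1 1 2417/2500
2 2 9563/10000
3 3 471/500
4 4 9341/10000
s(1y) = (1/(2417/2500) − 1)/(1) = 83/2417 ≈ 3.4340%

step 1 [1y] swap r/1=83/2417: DF=(1 − 83/2417·(0))/(1+83/2417) = 2417/2500 ≈ 0.966800
step 2 [2y] swap r/1=437/19231: DF=(1 − 437/19231·(0.966800))/(1+437/19231) = 9563/10000 ≈ 0.956300
step 3 [3y] swap r/1=580/28651: DF=(1 − 580/28651·(0.966800+0.956300))/(1+580/28651) = 471/500 ≈ 0.942000
step 4 [4y] bond c/1=21/400: DF=(566779/500000 − 21/400·(0.966800+0.956300+0.942000))/(1+21/400) = 9341/10000 ≈ 0.934100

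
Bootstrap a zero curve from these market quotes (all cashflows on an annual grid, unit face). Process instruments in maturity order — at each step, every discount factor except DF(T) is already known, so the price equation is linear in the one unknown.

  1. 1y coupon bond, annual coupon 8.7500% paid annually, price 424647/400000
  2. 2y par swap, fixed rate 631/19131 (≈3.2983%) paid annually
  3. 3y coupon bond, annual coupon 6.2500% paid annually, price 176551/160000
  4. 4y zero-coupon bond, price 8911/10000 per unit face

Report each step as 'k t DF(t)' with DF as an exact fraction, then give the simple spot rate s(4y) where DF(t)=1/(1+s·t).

step 1 [1y] bond c/1=7/80: DF=(424647/400000 − 7/80·(0))/(1+7/80) = 4881/5000 ≈ 0.976200
step 2 [2y] swap r/1=631/19131: DF=(1 − 631/19131·(0.976200))/(1+631/19131) = 9369/10000 ≈ 0.936900
step 3 [3y] bond c/1=1/16: DF=(176551/160000 − 1/16·(0.976200+0.936900))/(1+1/16) = 463/500 ≈ 0.926000
step 4 [4y] zero: DF = P = 8911/10000 ≈ 0.891100

1 1 4881/5000
2 2 9369/10000
3 3 463/500
4 4 8911/10000
s(4y) = (1/(8911/10000) − 1)/(4) = 1089/35644 ≈ 3.0552%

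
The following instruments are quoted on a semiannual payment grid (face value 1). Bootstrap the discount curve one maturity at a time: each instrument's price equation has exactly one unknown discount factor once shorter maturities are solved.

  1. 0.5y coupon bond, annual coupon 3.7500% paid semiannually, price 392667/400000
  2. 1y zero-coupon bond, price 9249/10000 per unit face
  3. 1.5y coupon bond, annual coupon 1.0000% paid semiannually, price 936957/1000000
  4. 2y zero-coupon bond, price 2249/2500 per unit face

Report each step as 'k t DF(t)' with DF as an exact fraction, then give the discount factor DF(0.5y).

1 1/2 2409/2500
2 1 9249/10000
3 3/2 9229/10000
4 2 2249/2500
DF(0.5y) = 2409/2500 ≈ 0.963600

step 1 [0.5y] bond c/2=3/160: DF=(392667/400000 − 3/160·(0))/(1+3/160) = 2409/2500 ≈ 0.963600
step 2 [1y] zero: DF = P = 9249/10000 ≈ 0.924900
step 3 [1.5y] bond c/2=1/200: DF=(936957/1000000 − 1/200·(0.963600+0.924900))/(1+1/200) = 9229/10000 ≈ 0.922900
step 4 [2y] zero: DF = P = 2249/2500 ≈ 0.899600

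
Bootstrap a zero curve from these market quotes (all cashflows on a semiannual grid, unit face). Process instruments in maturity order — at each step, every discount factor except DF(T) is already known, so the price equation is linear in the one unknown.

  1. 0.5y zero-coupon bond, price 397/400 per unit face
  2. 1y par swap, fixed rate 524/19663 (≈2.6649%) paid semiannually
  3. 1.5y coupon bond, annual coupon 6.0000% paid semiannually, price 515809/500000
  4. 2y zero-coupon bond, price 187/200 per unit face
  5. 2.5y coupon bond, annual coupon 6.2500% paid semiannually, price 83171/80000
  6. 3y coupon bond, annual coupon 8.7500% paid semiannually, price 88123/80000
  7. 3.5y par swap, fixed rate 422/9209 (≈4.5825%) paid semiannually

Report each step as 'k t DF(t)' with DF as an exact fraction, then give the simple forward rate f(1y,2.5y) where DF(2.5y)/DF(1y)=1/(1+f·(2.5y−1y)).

1 1/2 397/400
2 1 4869/5000
3 3/2 9443/10000
4 2 187/200
5 5/2 2229/2500
6 3 1071/1250
7 7/2 8523/10000
f(1y,2.5y) = ((4869/5000)/(2229/2500) − 1)/(3/2) = 137/2229 ≈ 6.1463%

step 1 [0.5y] zero: DF = P = 397/400 ≈ 0.992500
step 2 [1y] swap r/2=262/19663: DF=(1 − 262/19663·(0.992500))/(1+262/19663) = 4869/5000 ≈ 0.973800
step 3 [1.5y] bond c/2=3/100: DF=(515809/500000 − 3/100·(0.992500+0.973800))/(1+3/100) = 9443/10000 ≈ 0.944300
step 4 [2y] zero: DF = P = 187/200 ≈ 0.935000
step 5 [2.5y] bond c/2=1/32: DF=(83171/80000 − 1/32·(0.992500+0.973800+0.944300+0.935000))/(1+1/32) = 2229/2500 ≈ 0.891600
step 6 [3y] bond c/2=7/160: DF=(88123/80000 − 7/160·(0.992500+0.973800+0.944300+0.935000+0.891600))/(1+7/160) = 1071/1250 ≈ 0.856800
step 7 [3.5y] swap r/2=211/9209: DF=(1 − 211/9209·(0.992500+0.973800+0.944300+0.935000+0.891600+0.856800))/(1+211/9209) = 8523/10000 ≈ 0.852300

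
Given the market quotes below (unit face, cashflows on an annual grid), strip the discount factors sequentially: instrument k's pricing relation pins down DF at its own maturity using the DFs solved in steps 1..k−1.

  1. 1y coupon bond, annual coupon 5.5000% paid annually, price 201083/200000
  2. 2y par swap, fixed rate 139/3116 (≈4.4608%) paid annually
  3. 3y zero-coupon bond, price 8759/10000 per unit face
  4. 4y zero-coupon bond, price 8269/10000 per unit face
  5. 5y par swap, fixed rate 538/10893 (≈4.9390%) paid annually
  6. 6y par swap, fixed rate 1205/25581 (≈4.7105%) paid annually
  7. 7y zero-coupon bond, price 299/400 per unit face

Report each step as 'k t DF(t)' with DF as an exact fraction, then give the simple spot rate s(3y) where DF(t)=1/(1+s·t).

1 1 953/1000
2 2 4583/5000
3 3 8759/10000
4 4 8269/10000
5 5 981/1250
6 6 759/1000
7 7 299/400
s(3y) = (1/(8759/10000) − 1)/(3) = 1241/26277 ≈ 4.7228%

step 1 [1y] bond c/1=11/200: DF=(201083/200000 − 11/200·(0))/(1+11/200) = 953/1000 ≈ 0.953000
step 2 [2y] swap r/1=139/3116: DF=(1 − 139/3116·(0.953000))/(1+139/3116) = 4583/5000 ≈ 0.916600
step 3 [3y] zero: DF = P = 8759/10000 ≈ 0.875900
step 4 [4y] zero: DF = P = 8269/10000 ≈ 0.826900
step 5 [5y] swap r/1=538/10893: DF=(1 − 538/10893·(0.953000+0.916600+0.875900+0.826900))/(1+538/10893) = 981/1250 ≈ 0.784800
step 6 [6y] swap r/1=1205/25581: DF=(1 − 1205/25581·(0.953000+0.916600+0.875900+0.826900+0.784800))/(1+1205/25581) = 759/1000 ≈ 0.759000
step 7 [7y] zero: DF = P = 299/400 ≈ 0.747500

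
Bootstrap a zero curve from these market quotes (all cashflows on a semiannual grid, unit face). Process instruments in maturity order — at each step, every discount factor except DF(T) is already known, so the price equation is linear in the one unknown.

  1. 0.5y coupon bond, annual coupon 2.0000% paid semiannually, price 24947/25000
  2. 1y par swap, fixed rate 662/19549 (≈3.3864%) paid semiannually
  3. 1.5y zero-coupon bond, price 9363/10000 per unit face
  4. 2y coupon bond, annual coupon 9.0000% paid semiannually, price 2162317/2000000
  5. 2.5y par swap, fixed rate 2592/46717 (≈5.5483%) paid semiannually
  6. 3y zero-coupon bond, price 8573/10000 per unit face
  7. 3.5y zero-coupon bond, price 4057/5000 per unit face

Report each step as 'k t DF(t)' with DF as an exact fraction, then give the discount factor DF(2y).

1 1/2 247/250
2 1 9669/10000
3 3/2 9363/10000
4 2 9101/10000
5 5/2 544/625
6 3 8573/10000
7 7/2 4057/5000
DF(2y) = 9101/10000 ≈ 0.910100

step 1 [0.5y] bond c/2=1/100: DF=(24947/25000 − 1/100·(0))/(1+1/100) = 247/250 ≈ 0.988000
step 2 [1y] swap r/2=331/19549: DF=(1 − 331/19549·(0.988000))/(1+331/19549) = 9669/10000 ≈ 0.966900
step 3 [1.5y] zero: DF = P = 9363/10000 ≈ 0.936300
step 4 [2y] bond c/2=9/200: DF=(2162317/2000000 − 9/200·(0.988000+0.966900+0.936300))/(1+9/200) = 9101/10000 ≈ 0.910100
step 5 [2.5y] swap r/2=1296/46717: DF=(1 − 1296/46717·(0.988000+0.966900+0.936300+0.910100))/(1+1296/46717) = 544/625 ≈ 0.870400
step 6 [3y] zero: DF = P = 8573/10000 ≈ 0.857300
step 7 [3.5y] zero: DF = P = 4057/5000 ≈ 0.811400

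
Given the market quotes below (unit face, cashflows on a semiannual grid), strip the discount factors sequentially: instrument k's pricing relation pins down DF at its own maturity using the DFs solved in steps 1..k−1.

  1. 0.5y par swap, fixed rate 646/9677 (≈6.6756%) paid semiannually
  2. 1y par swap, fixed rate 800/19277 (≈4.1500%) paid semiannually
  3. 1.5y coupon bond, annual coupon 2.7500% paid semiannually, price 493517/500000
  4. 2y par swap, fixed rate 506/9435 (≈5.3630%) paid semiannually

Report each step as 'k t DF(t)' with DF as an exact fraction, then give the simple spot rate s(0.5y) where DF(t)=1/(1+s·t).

1 1/2 9677/10000
2 1 24/25
3 3/2 379/400
4 2 2247/2500
s(0.5y) = (1/(9677/10000) − 1)/(1/2) = 646/9677 ≈ 6.6756%

step 1 [0.5y] swap r/2=323/9677: DF=(1 − 323/9677·(0))/(1+323/9677) = 9677/10000 ≈ 0.967700
step 2 [1y] swap r/2=400/19277: DF=(1 − 400/19277·(0.967700))/(1+400/19277) = 24/25 ≈ 0.960000
step 3 [1.5y] bond c/2=11/800: DF=(493517/500000 − 11/800·(0.967700+0.960000))/(1+11/800) = 379/400 ≈ 0.947500
step 4 [2y] swap r/2=253/9435: DF=(1 − 253/9435·(0.967700+0.960000+0.947500))/(1+253/9435) = 2247/2500 ≈ 0.898800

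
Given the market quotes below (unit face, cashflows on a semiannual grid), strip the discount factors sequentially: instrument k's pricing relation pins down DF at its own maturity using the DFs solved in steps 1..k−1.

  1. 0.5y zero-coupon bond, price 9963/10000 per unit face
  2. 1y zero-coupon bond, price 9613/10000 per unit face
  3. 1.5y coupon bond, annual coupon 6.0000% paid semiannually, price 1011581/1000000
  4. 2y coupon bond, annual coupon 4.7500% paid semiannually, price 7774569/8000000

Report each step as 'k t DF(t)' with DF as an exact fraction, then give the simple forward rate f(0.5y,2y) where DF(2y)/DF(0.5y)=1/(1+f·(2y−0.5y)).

step 1 [0.5y] zero: DF = P = 9963/10000 ≈ 0.996300
step 2 [1y] zero: DF = P = 9613/10000 ≈ 0.961300
step 3 [1.5y] bond c/2=3/100: DF=(1011581/1000000 − 3/100·(0.996300+0.961300))/(1+3/100) = 9251/10000 ≈ 0.925100
step 4 [2y] bond c/2=19/800: DF=(7774569/8000000 − 19/800·(0.996300+0.961300+0.925100))/(1+19/800) = 1103/1250 ≈ 0.882400

1 1/2 9963/10000
2 1 9613/10000
3 3/2 9251/10000
4 2 1103/1250
f(0.5y,2y) = ((9963/10000)/(1103/1250) − 1)/(3/2) = 1139/13236 ≈ 8.6053%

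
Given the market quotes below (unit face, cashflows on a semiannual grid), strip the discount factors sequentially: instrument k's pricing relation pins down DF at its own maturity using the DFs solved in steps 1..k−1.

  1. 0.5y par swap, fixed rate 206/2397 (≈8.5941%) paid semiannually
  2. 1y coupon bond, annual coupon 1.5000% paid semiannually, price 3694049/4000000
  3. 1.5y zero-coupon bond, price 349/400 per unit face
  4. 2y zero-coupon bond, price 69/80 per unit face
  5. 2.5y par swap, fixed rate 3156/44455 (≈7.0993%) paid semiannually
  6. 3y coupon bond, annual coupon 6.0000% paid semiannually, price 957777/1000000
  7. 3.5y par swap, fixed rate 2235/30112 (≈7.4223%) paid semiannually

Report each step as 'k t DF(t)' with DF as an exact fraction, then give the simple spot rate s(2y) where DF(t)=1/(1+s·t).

1 1/2 2397/2500
2 1 1819/2000
3 3/2 349/400
4 2 69/80
5 5/2 4211/5000
6 3 2001/2500
7 7/2 1553/2000
s(2y) = (1/(69/80) − 1)/(2) = 11/138 ≈ 7.9710%

step 1 [0.5y] swap r/2=103/2397: DF=(1 − 103/2397·(0))/(1+103/2397) = 2397/2500 ≈ 0.958800
step 2 [1y] bond c/2=3/400: DF=(3694049/4000000 − 3/400·(0.958800))/(1+3/400) = 1819/2000 ≈ 0.909500
step 3 [1.5y] zero: DF = P = 349/400 ≈ 0.872500
step 4 [2y] zero: DF = P = 69/80 ≈ 0.862500
step 5 [2.5y] swap r/2=1578/44455: DF=(1 − 1578/44455·(0.958800+0.909500+0.872500+0.862500))/(1+1578/44455) = 4211/5000 ≈ 0.842200
step 6 [3y] bond c/2=3/100: DF=(957777/1000000 − 3/100·(0.958800+0.909500+0.872500+0.862500+0.842200))/(1+3/100) = 2001/2500 ≈ 0.800400
step 7 [3.5y] swap r/2=2235/60224: DF=(1 − 2235/60224·(0.958800+0.909500+0.872500+0.862500+0.842200+0.800400))/(1+2235/60224) = 1553/2000 ≈ 0.776500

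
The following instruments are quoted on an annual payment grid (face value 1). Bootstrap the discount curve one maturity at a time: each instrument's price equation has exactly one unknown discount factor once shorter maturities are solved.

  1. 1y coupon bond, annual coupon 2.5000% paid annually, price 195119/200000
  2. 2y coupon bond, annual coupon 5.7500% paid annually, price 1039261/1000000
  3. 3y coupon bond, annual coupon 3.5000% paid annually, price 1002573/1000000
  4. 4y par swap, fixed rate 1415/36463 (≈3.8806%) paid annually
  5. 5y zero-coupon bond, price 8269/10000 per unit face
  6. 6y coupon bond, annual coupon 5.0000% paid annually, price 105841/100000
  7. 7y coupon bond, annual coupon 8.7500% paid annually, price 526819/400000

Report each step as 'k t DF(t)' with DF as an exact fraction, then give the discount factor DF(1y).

1 1 4759/5000
2 2 931/1000
3 3 181/200
4 4 1717/2000
5 5 8269/10000
6 6 159/200
7 7 492/625
DF(1y) = 4759/5000 ≈ 0.951800

step 1 [1y] bond c/1=1/40: DF=(195119/200000 − 1/40·(0))/(1+1/40) = 4759/5000 ≈ 0.951800
step 2 [2y] bond c/1=23/400: DF=(1039261/1000000 − 23/400·(0.951800))/(1+23/400) = 931/1000 ≈ 0.931000
step 3 [3y] bond c/1=7/200: DF=(1002573/1000000 − 7/200·(0.951800+0.931000))/(1+7/200) = 181/200 ≈ 0.905000
step 4 [4y] swap r/1=1415/36463: DF=(1 − 1415/36463·(0.951800+0.931000+0.905000))/(1+1415/36463) = 1717/2000 ≈ 0.858500
step 5 [5y] zero: DF = P = 8269/10000 ≈ 0.826900
step 6 [6y] bond c/1=1/20: DF=(105841/100000 − 1/20·(0.951800+0.931000+0.905000+0.858500+0.826900))/(1+1/20) = 159/200 ≈ 0.795000
step 7 [7y] bond c/1=7/80: DF=(526819/400000 − 7/80·(0.951800+0.931000+0.905000+0.858500+0.826900+0.795000))/(1+7/80) = 492/625 ≈ 0.787200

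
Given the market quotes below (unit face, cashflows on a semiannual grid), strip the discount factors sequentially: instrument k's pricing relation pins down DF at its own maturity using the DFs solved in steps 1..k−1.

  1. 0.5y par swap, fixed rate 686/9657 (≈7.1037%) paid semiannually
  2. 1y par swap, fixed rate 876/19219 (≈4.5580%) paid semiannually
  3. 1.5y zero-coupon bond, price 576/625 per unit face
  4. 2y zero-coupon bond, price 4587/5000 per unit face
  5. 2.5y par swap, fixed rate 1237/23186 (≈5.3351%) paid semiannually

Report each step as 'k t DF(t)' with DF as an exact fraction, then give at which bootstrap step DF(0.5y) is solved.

1 1/2 9657/10000
2 1 4781/5000
3 3/2 576/625
4 2 4587/5000
5 5/2 8763/10000
DF(0.5y) is solved at step 1

step 1 [0.5y] swap r/2=343/9657: DF=(1 − 343/9657·(0))/(1+343/9657) = 9657/10000 ≈ 0.965700
step 2 [1y] swap r/2=438/19219: DF=(1 − 438/19219·(0.965700))/(1+438/19219) = 4781/5000 ≈ 0.956200
step 3 [1.5y] zero: DF = P = 576/625 ≈ 0.921600
step 4 [2y] zero: DF = P = 4587/5000 ≈ 0.917400
step 5 [2.5y] swap r/2=1237/46372: DF=(1 − 1237/46372·(0.965700+0.956200+0.921600+0.917400))/(1+1237/46372) = 8763/10000 ≈ 0.876300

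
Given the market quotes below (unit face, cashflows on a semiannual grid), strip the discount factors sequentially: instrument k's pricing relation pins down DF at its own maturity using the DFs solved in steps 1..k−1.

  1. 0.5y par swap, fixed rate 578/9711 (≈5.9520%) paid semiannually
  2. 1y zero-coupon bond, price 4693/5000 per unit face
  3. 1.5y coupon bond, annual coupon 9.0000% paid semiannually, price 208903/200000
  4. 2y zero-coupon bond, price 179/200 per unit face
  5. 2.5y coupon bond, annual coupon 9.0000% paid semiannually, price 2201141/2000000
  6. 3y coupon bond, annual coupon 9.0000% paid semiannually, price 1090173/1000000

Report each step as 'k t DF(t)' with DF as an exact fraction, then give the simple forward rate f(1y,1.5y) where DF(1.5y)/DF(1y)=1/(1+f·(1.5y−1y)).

step 1 [0.5y] swap r/2=289/9711: DF=(1 − 289/9711·(0))/(1+289/9711) = 9711/10000 ≈ 0.971100
step 2 [1y] zero: DF = P = 4693/5000 ≈ 0.938600
step 3 [1.5y] bond c/2=9/200: DF=(208903/200000 − 9/200·(0.971100+0.938600))/(1+9/200) = 9173/10000 ≈ 0.917300
step 4 [2y] zero: DF = P = 179/200 ≈ 0.895000
step 5 [2.5y] bond c/2=9/200: DF=(2201141/2000000 − 9/200·(0.971100+0.938600+0.917300+0.895000))/(1+9/200) = 8929/10000 ≈ 0.892900
step 6 [3y] bond c/2=9/200: DF=(1090173/1000000 − 9/200·(0.971100+0.938600+0.917300+0.895000+0.892900))/(1+9/200) = 1689/2000 ≈ 0.844500

1 1/2 9711/10000
2 1 4693/5000
3 3/2 9173/10000
4 2 179/200
5 5/2 8929/10000
6 3 1689/2000
f(1y,1.5y) = ((4693/5000)/(9173/10000) − 1)/(1/2) = 426/9173 ≈ 4.6441%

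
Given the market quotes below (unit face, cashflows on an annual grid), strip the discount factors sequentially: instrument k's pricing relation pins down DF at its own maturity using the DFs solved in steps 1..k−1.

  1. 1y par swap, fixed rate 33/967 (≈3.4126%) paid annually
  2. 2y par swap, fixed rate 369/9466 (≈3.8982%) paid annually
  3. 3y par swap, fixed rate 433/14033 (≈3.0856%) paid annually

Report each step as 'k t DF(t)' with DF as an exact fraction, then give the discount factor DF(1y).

1 1 967/1000
2 2 4631/5000
3 3 4567/5000
DF(1y) = 967/1000 ≈ 0.967000

step 1 [1y] swap r/1=33/967: DF=(1 − 33/967·(0))/(1+33/967) = 967/1000 ≈ 0.967000
step 2 [2y] swap r/1=369/9466: DF=(1 − 369/9466·(0.967000))/(1+369/9466) = 4631/5000 ≈ 0.926200
step 3 [3y] swap r/1=433/14033: DF=(1 − 433/14033·(0.967000+0.926200))/(1+433/14033) = 4567/5000 ≈ 0.913400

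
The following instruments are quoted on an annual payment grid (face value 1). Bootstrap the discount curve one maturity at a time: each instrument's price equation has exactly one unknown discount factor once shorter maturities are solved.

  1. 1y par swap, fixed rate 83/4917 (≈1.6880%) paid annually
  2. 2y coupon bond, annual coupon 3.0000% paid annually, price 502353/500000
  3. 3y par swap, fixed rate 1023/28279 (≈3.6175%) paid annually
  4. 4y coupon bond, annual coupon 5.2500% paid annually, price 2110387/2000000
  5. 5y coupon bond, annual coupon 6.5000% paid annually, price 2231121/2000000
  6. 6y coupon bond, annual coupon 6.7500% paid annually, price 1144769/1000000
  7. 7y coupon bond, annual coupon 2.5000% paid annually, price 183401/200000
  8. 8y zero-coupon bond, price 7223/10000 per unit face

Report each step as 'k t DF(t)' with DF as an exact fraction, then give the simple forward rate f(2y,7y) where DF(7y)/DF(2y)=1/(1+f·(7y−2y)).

1 1 4917/5000
2 2 2367/2500
3 3 8977/10000
4 4 1723/2000
5 5 8223/10000
6 6 7871/10000
7 7 3827/5000
8 8 7223/10000
f(2y,7y) = ((2367/2500)/(3827/5000) − 1)/(5) = 907/19135 ≈ 4.7400%

step 1 [1y] swap r/1=83/4917: DF=(1 − 83/4917·(0))/(1+83/4917) = 4917/5000 ≈ 0.983400
step 2 [2y] bond c/1=3/100: DF=(502353/500000 − 3/100·(0.983400))/(1+3/100) = 2367/2500 ≈ 0.946800
step 3 [3y] swap r/1=1023/28279: DF=(1 − 1023/28279·(0.983400+0.946800))/(1+1023/28279) = 8977/10000 ≈ 0.897700
step 4 [4y] bond c/1=21/400: DF=(2110387/2000000 − 21/400·(0.983400+0.946800+0.897700))/(1+21/400) = 1723/2000 ≈ 0.861500
step 5 [5y] bond c/1=13/200: DF=(2231121/2000000 − 13/200·(0.983400+0.946800+0.897700+0.861500))/(1+13/200) = 8223/10000 ≈ 0.822300
step 6 [6y] bond c/1=27/400: DF=(1144769/1000000 − 27/400·(0.983400+0.946800+0.897700+0.861500+0.822300))/(1+27/400) = 7871/10000 ≈ 0.787100
step 7 [7y] bond c/1=1/40: DF=(183401/200000 − 1/40·(0.983400+0.946800+0.897700+0.861500+0.822300+0.787100))/(1+1/40) = 3827/5000 ≈ 0.765400
step 8 [8y] zero: DF = P = 7223/10000 ≈ 0.722300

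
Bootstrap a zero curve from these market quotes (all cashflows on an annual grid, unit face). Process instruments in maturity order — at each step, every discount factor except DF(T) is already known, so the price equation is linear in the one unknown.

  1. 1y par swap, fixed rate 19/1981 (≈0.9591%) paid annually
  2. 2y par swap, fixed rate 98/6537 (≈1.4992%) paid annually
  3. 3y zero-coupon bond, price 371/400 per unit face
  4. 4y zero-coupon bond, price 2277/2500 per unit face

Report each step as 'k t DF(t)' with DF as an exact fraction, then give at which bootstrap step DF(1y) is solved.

step 1 [1y] swap r/1=19/1981: DF=(1 − 19/1981·(0))/(1+19/1981) = 1981/2000 ≈ 0.990500
step 2 [2y] swap r/1=98/6537: DF=(1 − 98/6537·(0.990500))/(1+98/6537) = 4853/5000 ≈ 0.970600
step 3 [3y] zero: DF = P = 371/400 ≈ 0.927500
step 4 [4y] zero: DF = P = 2277/2500 ≈ 0.910800

1 1 1981/2000
2 2 4853/5000
3 3 371/400
4 4 2277/2500
DF(1y) is solved at step 1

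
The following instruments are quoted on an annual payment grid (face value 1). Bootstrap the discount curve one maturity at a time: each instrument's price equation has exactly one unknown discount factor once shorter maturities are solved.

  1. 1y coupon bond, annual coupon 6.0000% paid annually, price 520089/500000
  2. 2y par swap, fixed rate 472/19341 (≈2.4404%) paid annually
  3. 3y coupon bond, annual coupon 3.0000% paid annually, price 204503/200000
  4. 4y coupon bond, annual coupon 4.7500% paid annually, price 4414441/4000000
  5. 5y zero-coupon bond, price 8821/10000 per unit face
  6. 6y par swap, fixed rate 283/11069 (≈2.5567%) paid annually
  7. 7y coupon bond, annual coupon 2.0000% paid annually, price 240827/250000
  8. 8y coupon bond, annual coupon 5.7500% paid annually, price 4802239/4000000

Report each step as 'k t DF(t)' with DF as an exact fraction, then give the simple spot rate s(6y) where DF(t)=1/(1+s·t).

1 1 9813/10000
2 2 1191/1250
3 3 2341/2500
4 4 4617/5000
5 5 8821/10000
6 6 1717/2000
7 7 8359/10000
8 8 7889/10000
s(6y) = (1/(1717/2000) − 1)/(6) = 283/10302 ≈ 2.7470%

step 1 [1y] bond c/1=3/50: DF=(520089/500000 − 3/50·(0))/(1+3/50) = 9813/10000 ≈ 0.981300
step 2 [2y] swap r/1=472/19341: DF=(1 − 472/19341·(0.981300))/(1+472/19341) = 1191/1250 ≈ 0.952800
step 3 [3y] bond c/1=3/100: DF=(204503/200000 − 3/100·(0.981300+0.952800))/(1+3/100) = 2341/2500 ≈ 0.936400
step 4 [4y] bond c/1=19/400: DF=(4414441/4000000 − 19/400·(0.981300+0.952800+0.936400))/(1+19/400) = 4617/5000 ≈ 0.923400
step 5 [5y] zero: DF = P = 8821/10000 ≈ 0.882100
step 6 [6y] swap r/1=283/11069: DF=(1 − 283/11069·(0.981300+0.952800+0.936400+0.923400+0.882100))/(1+283/11069) = 1717/2000 ≈ 0.858500
step 7 [7y] bond c/1=1/50: DF=(240827/250000 − 1/50·(0.981300+0.952800+0.936400+0.923400+0.882100+0.858500))/(1+1/50) = 8359/10000 ≈ 0.835900
step 8 [8y] bond c/1=23/400: DF=(4802239/4000000 − 23/400·(0.981300+0.952800+0.936400+0.923400+0.882100+0.858500+0.835900))/(1+23/400) = 7889/10000 ≈ 0.788900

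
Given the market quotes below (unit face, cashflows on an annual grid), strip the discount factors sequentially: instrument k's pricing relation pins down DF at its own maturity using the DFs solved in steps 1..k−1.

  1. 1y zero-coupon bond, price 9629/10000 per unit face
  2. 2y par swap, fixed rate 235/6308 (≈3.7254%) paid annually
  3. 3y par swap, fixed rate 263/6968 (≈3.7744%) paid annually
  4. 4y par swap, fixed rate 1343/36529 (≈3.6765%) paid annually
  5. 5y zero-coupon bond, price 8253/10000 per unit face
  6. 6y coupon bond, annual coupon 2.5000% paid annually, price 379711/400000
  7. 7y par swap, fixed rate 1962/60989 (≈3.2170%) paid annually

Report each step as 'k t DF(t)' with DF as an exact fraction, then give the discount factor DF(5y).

step 1 [1y] zero: DF = P = 9629/10000 ≈ 0.962900
step 2 [2y] swap r/1=235/6308: DF=(1 − 235/6308·(0.962900))/(1+235/6308) = 1859/2000 ≈ 0.929500
step 3 [3y] swap r/1=263/6968: DF=(1 − 263/6968·(0.962900+0.929500))/(1+263/6968) = 2237/2500 ≈ 0.894800
step 4 [4y] swap r/1=1343/36529: DF=(1 − 1343/36529·(0.962900+0.929500+0.894800))/(1+1343/36529) = 8657/10000 ≈ 0.865700
step 5 [5y] zero: DF = P = 8253/10000 ≈ 0.825300
step 6 [6y] bond c/1=1/40: DF=(379711/400000 − 1/40·(0.962900+0.929500+0.894800+0.865700+0.825300))/(1+1/40) = 8169/10000 ≈ 0.816900
step 7 [7y] swap r/1=1962/60989: DF=(1 − 1962/60989·(0.962900+0.929500+0.894800+0.865700+0.825300+0.816900))/(1+1962/60989) = 4019/5000 ≈ 0.803800

1 1 9629/10000
2 2 1859/2000
3 3 2237/2500
4 4 8657/10000
5 5 8253/10000
6 6 8169/10000
7 7 4019/5000
DF(5y) = 8253/10000 ≈ 0.825300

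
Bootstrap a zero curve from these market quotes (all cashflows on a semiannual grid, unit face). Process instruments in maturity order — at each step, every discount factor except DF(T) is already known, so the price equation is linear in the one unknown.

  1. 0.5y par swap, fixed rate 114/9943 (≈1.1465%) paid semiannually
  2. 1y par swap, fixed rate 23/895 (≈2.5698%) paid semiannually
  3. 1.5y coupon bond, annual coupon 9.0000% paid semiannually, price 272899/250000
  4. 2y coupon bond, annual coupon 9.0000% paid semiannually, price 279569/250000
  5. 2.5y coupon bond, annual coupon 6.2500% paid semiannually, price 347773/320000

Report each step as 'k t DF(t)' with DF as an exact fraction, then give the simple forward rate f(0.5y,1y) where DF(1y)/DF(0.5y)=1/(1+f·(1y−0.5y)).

1 1/2 9943/10000
2 1 9747/10000
3 3/2 4799/5000
4 2 118/125
5 5/2 1873/2000
f(0.5y,1y) = ((9943/10000)/(9747/10000) − 1)/(1/2) = 392/9747 ≈ 4.0218%

step 1 [0.5y] swap r/2=57/9943: DF=(1 − 57/9943·(0))/(1+57/9943) = 9943/10000 ≈ 0.994300
step 2 [1y] swap r/2=23/1790: DF=(1 − 23/1790·(0.994300))/(1+23/1790) = 9747/10000 ≈ 0.974700
step 3 [1.5y] bond c/2=9/200: DF=(272899/250000 − 9/200·(0.994300+0.974700))/(1+9/200) = 4799/5000 ≈ 0.959800
step 4 [2y] bond c/2=9/200: DF=(279569/250000 − 9/200·(0.994300+0.974700+0.959800))/(1+9/200) = 118/125 ≈ 0.944000
step 5 [2.5y] bond c/2=1/32: DF=(347773/320000 − 1/32·(0.994300+0.974700+0.959800+0.944000))/(1+1/32) = 1873/2000 ≈ 0.936500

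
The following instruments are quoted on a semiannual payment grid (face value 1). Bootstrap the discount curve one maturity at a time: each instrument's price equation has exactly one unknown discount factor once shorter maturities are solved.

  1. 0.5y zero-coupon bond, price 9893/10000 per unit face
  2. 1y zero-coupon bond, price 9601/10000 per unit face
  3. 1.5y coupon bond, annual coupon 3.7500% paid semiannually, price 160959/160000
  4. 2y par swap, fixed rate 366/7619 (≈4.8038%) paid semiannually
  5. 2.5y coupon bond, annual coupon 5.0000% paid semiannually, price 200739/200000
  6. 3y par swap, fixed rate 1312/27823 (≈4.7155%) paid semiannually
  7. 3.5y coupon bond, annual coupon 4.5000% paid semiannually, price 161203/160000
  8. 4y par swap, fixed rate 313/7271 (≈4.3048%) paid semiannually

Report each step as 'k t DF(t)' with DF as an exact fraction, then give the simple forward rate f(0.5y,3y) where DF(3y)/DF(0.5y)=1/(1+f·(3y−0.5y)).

step 1 [0.5y] zero: DF = P = 9893/10000 ≈ 0.989300
step 2 [1y] zero: DF = P = 9601/10000 ≈ 0.960100
step 3 [1.5y] bond c/2=3/160: DF=(160959/160000 − 3/160·(0.989300+0.960100))/(1+3/160) = 2379/2500 ≈ 0.951600
step 4 [2y] swap r/2=183/7619: DF=(1 − 183/7619·(0.989300+0.960100+0.951600))/(1+183/7619) = 1817/2000 ≈ 0.908500
step 5 [2.5y] bond c/2=1/40: DF=(200739/200000 − 1/40·(0.989300+0.960100+0.951600+0.908500))/(1+1/40) = 8863/10000 ≈ 0.886300
step 6 [3y] swap r/2=656/27823: DF=(1 − 656/27823·(0.989300+0.960100+0.951600+0.908500+0.886300))/(1+656/27823) = 543/625 ≈ 0.868800
step 7 [3.5y] bond c/2=9/400: DF=(161203/160000 − 9/400·(0.989300+0.960100+0.951600+0.908500+0.886300+0.868800))/(1+9/400) = 8629/10000 ≈ 0.862900
step 8 [4y] swap r/2=313/14542: DF=(1 − 313/14542·(0.989300+0.960100+0.951600+0.908500+0.886300+0.868800+0.862900))/(1+313/14542) = 1687/2000 ≈ 0.843500

1 1/2 9893/10000
2 1 9601/10000
3 3/2 2379/2500
4 2 1817/2000
5 5/2 8863/10000
6 3 543/625
7 7/2 8629/10000
8 4 1687/2000
f(0.5y,3y) = ((9893/10000)/(543/625) − 1)/(5/2) = 241/4344 ≈ 5.5479%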